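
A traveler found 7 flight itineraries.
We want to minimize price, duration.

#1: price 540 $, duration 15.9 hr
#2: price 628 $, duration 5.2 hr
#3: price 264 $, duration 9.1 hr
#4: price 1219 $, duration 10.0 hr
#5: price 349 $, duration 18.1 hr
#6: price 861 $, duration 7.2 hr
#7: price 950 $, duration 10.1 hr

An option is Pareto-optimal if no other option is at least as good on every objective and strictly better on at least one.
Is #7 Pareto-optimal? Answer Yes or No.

No

#2 vs #7: price 628≤950, duration 5.2≤10.1 — #2 is at least as good on every objective and strictly better on at least one, so #2 dominates #7.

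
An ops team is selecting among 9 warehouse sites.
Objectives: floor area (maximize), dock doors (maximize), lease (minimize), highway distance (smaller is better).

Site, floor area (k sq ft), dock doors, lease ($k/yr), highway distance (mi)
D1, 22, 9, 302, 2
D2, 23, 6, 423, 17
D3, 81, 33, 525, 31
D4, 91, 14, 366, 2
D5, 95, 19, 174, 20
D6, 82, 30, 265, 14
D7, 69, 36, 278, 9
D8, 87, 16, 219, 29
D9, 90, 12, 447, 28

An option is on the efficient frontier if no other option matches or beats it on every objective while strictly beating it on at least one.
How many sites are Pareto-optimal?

D1: not dominated.
D2: dominated by D4 (floor area 91≥23, dock doors 14≥6, lease 366≤423, highway distance 2≤17).
D3: not dominated.
D4: not dominated.
D5: not dominated (best floor area).
D6: not dominated.
D7: not dominated (best dock doors).
D8: dominated by D5 (floor area 95≥87, dock doors 19≥16, lease 174≤219, highway distance 20≤29).
D9: dominated by D4 (floor area 91≥90, dock doors 14≥12, lease 366≤447, highway distance 2≤28).
Pareto-optimal: D1, D3, D4, D5, D6, D7 → 6.

6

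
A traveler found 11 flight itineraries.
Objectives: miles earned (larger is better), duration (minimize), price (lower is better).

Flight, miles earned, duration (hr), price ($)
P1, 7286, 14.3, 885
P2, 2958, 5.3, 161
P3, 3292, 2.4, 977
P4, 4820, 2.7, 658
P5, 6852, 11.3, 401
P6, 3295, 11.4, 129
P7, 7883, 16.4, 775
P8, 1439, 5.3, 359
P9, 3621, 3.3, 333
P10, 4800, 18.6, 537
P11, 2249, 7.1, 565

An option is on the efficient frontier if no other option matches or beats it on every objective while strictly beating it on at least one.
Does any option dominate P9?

No

P1: worse on duration (14.3 vs 3.3).
P2: worse on miles earned (2958 vs 3621).
P3: worse on miles earned (3292 vs 3621).
P4: worse on price (658 vs 333).
P5: worse on duration (11.3 vs 3.3).
P6: worse on miles earned (3295 vs 3621).
P7: worse on duration (16.4 vs 3.3).
P8: worse on miles earned (1439 vs 3621).
P10: worse on duration (18.6 vs 3.3).
P11: worse on miles earned (2249 vs 3621).
No option is at least as good as P9 on every objective and strictly better on one.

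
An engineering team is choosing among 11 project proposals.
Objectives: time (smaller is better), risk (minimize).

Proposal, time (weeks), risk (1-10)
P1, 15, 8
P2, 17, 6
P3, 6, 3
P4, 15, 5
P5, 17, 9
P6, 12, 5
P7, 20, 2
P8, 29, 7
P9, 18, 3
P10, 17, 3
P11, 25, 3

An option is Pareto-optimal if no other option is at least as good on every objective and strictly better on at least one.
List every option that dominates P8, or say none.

P2: time 17≤29, risk 6≤7 — dominates P8.
P3: time 6≤29, risk 3≤7 — dominates P8.
P4: time 15≤29, risk 5≤7 — dominates P8.
P6: time 12≤29, risk 5≤7 — dominates P8.
P7: time 20≤29, risk 2≤7 — dominates P8.
P9: time 18≤29, risk 3≤7 — dominates P8.
P10: time 17≤29, risk 3≤7 — dominates P8.
P11: time 25≤29, risk 3≤7 — dominates P8.
Others (P1, P5) are each worse than P8 on at least one objective.

P2, P3, P4, P6, P7, P9, P10, P11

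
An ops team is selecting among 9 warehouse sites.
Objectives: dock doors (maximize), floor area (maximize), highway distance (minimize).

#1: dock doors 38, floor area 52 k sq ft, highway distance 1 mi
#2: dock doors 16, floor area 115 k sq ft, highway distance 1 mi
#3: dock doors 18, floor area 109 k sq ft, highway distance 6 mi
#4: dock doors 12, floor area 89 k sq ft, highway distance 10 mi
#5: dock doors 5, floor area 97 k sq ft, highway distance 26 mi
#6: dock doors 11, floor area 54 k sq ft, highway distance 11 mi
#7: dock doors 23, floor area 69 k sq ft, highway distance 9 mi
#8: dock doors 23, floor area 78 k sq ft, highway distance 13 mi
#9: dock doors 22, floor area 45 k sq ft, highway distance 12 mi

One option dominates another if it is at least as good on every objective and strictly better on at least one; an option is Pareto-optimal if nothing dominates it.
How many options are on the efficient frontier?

#1: not dominated (best dock doors).
#2: not dominated (best floor area).
#3: not dominated.
#4: dominated by #2 (dock doors 16≥12, floor area 115≥89, highway distance 1≤10).
#5: dominated by #2 (dock doors 16≥5, floor area 115≥97, highway distance 1≤26).
#6: dominated by #2 (dock doors 16≥11, floor area 115≥54, highway distance 1≤11).
#7: not dominated.
#8: not dominated.
#9: dominated by #1 (dock doors 38≥22, floor area 52≥45, highway distance 1≤12).
Pareto-optimal: #1, #2, #3, #7, #8 → 5.

5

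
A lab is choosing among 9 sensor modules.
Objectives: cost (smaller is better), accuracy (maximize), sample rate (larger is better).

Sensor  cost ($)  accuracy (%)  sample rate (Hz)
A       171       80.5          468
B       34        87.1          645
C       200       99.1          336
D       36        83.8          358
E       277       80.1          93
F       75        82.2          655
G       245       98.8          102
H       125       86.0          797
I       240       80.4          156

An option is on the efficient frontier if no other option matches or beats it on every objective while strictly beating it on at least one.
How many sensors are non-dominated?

4

A: dominated by B (cost 34≤171, accuracy 87.1≥80.5, sample rate 645≥468).
B: not dominated (best cost).
C: not dominated (best accuracy).
D: dominated by B (cost 34≤36, accuracy 87.1≥83.8, sample rate 645≥358).
E: dominated by A (cost 171≤277, accuracy 80.5≥80.1, sample rate 468≥93).
F: not dominated.
G: dominated by C (cost 200≤245, accuracy 99.1≥98.8, sample rate 336≥102).
H: not dominated (best sample rate).
I: dominated by A (cost 171≤240, accuracy 80.5≥80.4, sample rate 468≥156).
Pareto-optimal: B, C, F, H → 4.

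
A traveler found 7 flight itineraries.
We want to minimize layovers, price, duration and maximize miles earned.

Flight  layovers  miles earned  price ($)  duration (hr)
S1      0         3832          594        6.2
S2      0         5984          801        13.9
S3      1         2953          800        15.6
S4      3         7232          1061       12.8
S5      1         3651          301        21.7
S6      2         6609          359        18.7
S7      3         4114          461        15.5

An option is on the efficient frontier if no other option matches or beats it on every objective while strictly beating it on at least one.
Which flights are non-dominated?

S1, S2, S4, S5, S6, S7

S1: not dominated (best duration).
S2: not dominated.
S3: dominated by S1 (layovers 0≤1, miles earned 3832≥2953, price 594≤800, duration 6.2≤15.6).
S4: not dominated (best miles earned).
S5: not dominated (best price).
S6: not dominated.
S7: not dominated.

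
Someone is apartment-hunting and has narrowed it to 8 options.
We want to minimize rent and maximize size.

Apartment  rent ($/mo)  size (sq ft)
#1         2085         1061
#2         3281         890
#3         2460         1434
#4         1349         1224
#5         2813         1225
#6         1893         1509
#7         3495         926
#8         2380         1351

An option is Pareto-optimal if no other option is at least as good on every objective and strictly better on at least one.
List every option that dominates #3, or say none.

#6: rent 1893≤2460, size 1509≥1434 — dominates #3.
Others (#1, #2, #4, #5, #7, #8) are each worse than #3 on at least one objective.

#6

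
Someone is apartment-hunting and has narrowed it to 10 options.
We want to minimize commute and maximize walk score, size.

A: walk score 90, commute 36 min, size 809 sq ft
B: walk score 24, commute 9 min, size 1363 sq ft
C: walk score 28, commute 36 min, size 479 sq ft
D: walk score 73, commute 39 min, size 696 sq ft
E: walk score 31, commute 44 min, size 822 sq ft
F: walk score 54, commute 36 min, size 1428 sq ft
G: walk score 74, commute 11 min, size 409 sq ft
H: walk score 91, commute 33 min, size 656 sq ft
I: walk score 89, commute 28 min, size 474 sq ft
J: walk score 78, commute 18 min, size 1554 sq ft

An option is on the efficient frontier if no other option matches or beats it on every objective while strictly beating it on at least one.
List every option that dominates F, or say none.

J

J: walk score 78≥54, commute 18≤36, size 1554≥1428 — dominates F.
Others (A, B, C, D, E, G, H, I) are each worse than F on at least one objective.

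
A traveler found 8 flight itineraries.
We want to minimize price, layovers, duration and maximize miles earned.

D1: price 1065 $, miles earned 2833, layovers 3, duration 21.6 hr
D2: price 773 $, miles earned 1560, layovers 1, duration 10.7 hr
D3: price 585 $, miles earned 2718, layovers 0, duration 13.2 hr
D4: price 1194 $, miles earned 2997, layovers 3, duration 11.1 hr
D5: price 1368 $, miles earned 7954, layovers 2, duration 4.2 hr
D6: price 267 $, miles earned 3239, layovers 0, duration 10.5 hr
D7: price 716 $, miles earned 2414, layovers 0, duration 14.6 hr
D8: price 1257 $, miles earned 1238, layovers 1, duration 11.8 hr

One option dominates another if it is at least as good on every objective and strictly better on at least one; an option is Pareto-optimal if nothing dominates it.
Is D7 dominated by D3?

Yes

D3 vs D7: price 585≤716, miles earned 2718≥2414, layovers 0≤0, duration 13.2≤14.6 — D3 is at least as good on every objective with at least one strict improvement.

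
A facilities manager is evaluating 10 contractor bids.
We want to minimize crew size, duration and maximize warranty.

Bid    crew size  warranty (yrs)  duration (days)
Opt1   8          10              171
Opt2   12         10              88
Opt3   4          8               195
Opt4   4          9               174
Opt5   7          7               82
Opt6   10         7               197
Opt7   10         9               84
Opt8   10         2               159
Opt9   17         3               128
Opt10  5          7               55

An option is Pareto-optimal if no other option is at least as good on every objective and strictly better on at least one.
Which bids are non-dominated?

Opt1: not dominated.
Opt2: not dominated.
Opt3: dominated by Opt4 (crew size 4≤4, warranty 9≥8, duration 174≤195).
Opt4: not dominated.
Opt5: dominated by Opt10 (crew size 5≤7, warranty 7≥7, duration 55≤82).
Opt6: dominated by Opt1 (crew size 8≤10, warranty 10≥7, duration 171≤197).
Opt7: not dominated.
Opt8: dominated by Opt5 (crew size 7≤10, warranty 7≥2, duration 82≤159).
Opt9: dominated by Opt2 (crew size 12≤17, warranty 10≥3, duration 88≤128).
Opt10: not dominated (best duration).

Opt1, Opt2, Opt4, Opt7, Opt10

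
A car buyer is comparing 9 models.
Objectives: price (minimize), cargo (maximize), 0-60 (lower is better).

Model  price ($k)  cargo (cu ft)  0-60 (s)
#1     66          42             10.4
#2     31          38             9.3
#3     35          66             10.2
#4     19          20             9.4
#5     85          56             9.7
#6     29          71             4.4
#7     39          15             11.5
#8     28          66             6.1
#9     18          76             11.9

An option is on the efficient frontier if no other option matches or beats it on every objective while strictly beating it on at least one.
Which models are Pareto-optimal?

#1: dominated by #3 (price 35≤66, cargo 66≥42, 0-60 10.2≤10.4).
#2: dominated by #6 (price 29≤31, cargo 71≥38, 0-60 4.4≤9.3).
#3: dominated by #6 (price 29≤35, cargo 71≥66, 0-60 4.4≤10.2).
#4: not dominated.
#5: dominated by #6 (price 29≤85, cargo 71≥56, 0-60 4.4≤9.7).
#6: not dominated (best 0-60).
#7: dominated by #2 (price 31≤39, cargo 38≥15, 0-60 9.3≤11.5).
#8: not dominated.
#9: not dominated (best price).

#4, #6, #8, #9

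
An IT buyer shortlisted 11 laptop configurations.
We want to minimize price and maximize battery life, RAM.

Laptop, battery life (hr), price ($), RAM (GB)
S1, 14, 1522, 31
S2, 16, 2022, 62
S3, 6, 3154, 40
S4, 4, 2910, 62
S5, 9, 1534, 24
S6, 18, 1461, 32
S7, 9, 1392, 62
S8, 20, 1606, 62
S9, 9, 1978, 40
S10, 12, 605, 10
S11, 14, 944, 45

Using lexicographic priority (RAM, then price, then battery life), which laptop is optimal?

S7

First maximize RAM: best is 62, kept {S2, S4, S7, S8}.
Then minimize price: best is 1392, kept {S7}.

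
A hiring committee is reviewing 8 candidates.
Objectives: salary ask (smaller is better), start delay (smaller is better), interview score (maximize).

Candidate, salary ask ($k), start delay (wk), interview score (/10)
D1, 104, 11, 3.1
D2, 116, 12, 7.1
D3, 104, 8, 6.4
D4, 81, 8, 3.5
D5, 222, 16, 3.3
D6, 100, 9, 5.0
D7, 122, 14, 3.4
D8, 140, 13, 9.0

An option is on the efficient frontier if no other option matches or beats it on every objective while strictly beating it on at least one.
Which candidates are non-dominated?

D2, D3, D4, D6, D8

D1: dominated by D3 (salary ask 104≤104, start delay 8≤11, interview score 6.4≥3.1).
D2: not dominated.
D3: not dominated.
D4: not dominated (best salary ask).
D5: dominated by D2 (salary ask 116≤222, start delay 12≤16, interview score 7.1≥3.3).
D6: not dominated.
D7: dominated by D2 (salary ask 116≤122, start delay 12≤14, interview score 7.1≥3.4).
D8: not dominated (best interview score).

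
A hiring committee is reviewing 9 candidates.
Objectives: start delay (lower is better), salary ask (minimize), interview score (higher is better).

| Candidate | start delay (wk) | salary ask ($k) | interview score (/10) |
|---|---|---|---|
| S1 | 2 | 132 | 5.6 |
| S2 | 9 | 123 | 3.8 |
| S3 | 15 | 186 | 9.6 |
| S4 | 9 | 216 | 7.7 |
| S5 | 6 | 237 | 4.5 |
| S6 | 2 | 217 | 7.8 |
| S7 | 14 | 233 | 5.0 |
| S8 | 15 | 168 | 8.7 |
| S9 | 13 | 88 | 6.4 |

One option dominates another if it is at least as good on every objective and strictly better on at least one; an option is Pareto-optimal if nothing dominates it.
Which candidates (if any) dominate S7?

S1: start delay 2≤14, salary ask 132≤233, interview score 5.6≥5.0 — dominates S7.
S4: start delay 9≤14, salary ask 216≤233, interview score 7.7≥5.0 — dominates S7.
S6: start delay 2≤14, salary ask 217≤233, interview score 7.8≥5.0 — dominates S7.
S9: start delay 13≤14, salary ask 88≤233, interview score 6.4≥5.0 — dominates S7.
Others (S2, S3, S5, S8) are each worse than S7 on at least one objective.

S1, S4, S6, S9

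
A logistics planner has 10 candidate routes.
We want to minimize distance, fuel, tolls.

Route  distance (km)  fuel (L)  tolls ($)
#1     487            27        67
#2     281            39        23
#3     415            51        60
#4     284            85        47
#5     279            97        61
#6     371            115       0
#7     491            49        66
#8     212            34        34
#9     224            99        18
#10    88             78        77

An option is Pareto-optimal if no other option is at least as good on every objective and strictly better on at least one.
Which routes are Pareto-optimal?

#1, #2, #6, #8, #9, #10

#1: not dominated (best fuel).
#2: not dominated.
#3: dominated by #2 (distance 281≤415, fuel 39≤51, tolls 23≤60).
#4: dominated by #2 (distance 281≤284, fuel 39≤85, tolls 23≤47).
#5: dominated by #8 (distance 212≤279, fuel 34≤97, tolls 34≤61).
#6: not dominated (best tolls).
#7: dominated by #2 (distance 281≤491, fuel 39≤49, tolls 23≤66).
#8: not dominated.
#9: not dominated.
#10: not dominated (best distance).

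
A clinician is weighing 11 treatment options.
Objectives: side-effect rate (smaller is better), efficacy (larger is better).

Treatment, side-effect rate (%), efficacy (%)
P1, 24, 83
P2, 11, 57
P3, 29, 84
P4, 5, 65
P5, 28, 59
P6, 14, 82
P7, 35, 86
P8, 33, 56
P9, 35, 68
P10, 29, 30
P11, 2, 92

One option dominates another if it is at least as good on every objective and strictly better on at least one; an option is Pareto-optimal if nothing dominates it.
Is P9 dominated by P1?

Yes

P1 vs P9: side-effect rate 24≤35, efficacy 83≥68 — P1 is at least as good on every objective with at least one strict improvement.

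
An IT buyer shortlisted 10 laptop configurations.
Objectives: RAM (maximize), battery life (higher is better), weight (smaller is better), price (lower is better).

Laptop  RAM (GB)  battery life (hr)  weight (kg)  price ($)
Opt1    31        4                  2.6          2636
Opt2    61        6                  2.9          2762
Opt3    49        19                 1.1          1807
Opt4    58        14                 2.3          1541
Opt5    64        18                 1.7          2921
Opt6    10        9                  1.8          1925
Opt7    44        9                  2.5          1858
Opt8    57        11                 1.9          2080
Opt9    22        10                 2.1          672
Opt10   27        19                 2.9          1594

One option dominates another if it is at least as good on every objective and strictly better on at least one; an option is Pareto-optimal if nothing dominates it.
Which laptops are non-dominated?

Opt1: dominated by Opt3 (RAM 49≥31, battery life 19≥4, weight 1.1≤2.6, price 1807≤2636).
Opt2: not dominated.
Opt3: not dominated (best weight).
Opt4: not dominated.
Opt5: not dominated (best RAM).
Opt6: dominated by Opt3 (RAM 49≥10, battery life 19≥9, weight 1.1≤1.8, price 1807≤1925).
Opt7: dominated by Opt3 (RAM 49≥44, battery life 19≥9, weight 1.1≤2.5, price 1807≤1858).
Opt8: not dominated.
Opt9: not dominated (best price).
Opt10: not dominated.

Opt2, Opt3, Opt4, Opt5, Opt8, Opt9, Opt10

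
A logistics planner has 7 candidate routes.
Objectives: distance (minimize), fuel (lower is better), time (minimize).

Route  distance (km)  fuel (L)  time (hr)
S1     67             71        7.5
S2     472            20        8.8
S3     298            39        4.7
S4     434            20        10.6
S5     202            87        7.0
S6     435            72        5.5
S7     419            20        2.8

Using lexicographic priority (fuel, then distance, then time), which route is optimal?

First minimize fuel: best is 20, kept {S2, S4, S7}.
Then minimize distance: best is 419, kept {S7}.

S7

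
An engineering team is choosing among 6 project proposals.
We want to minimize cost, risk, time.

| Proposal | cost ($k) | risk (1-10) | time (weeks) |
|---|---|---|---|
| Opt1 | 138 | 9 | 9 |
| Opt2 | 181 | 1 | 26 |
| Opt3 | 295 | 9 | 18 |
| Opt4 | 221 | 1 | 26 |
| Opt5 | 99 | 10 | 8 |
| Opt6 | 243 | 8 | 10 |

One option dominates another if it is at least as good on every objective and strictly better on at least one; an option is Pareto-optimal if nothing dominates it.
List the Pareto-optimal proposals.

Opt1: not dominated.
Opt2: not dominated.
Opt3: dominated by Opt1 (cost 138≤295, risk 9≤9, time 9≤18).
Opt4: dominated by Opt2 (cost 181≤221, risk 1≤1, time 26≤26).
Opt5: not dominated (best cost).
Opt6: not dominated.

Opt1, Opt2, Opt5, Opt6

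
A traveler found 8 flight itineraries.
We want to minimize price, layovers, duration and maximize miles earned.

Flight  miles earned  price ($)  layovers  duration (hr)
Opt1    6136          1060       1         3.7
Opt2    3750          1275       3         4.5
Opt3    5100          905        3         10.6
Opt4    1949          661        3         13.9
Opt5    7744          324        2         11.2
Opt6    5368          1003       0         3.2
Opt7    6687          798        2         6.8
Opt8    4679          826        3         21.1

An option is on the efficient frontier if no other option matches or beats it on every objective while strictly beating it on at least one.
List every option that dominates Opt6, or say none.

none

Opt1: worse on price (1060 vs 1003).
Opt2: worse on miles earned (3750 vs 5368).
Opt3: worse on miles earned (5100 vs 5368).
Opt4: worse on miles earned (1949 vs 5368).
Opt5: worse on layovers (2 vs 0).
Opt7: worse on layovers (2 vs 0).
Opt8: worse on miles earned (4679 vs 5368).
No option dominates Opt6.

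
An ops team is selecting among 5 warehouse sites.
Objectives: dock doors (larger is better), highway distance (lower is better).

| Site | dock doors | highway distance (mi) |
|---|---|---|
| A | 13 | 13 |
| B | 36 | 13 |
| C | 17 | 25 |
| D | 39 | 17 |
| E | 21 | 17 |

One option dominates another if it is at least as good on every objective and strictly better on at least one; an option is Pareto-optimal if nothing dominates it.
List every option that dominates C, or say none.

B: dock doors 36≥17, highway distance 13≤25 — dominates C.
D: dock doors 39≥17, highway distance 17≤25 — dominates C.
E: dock doors 21≥17, highway distance 17≤25 — dominates C.
Others (A) are each worse than C on at least one objective.

B, D, E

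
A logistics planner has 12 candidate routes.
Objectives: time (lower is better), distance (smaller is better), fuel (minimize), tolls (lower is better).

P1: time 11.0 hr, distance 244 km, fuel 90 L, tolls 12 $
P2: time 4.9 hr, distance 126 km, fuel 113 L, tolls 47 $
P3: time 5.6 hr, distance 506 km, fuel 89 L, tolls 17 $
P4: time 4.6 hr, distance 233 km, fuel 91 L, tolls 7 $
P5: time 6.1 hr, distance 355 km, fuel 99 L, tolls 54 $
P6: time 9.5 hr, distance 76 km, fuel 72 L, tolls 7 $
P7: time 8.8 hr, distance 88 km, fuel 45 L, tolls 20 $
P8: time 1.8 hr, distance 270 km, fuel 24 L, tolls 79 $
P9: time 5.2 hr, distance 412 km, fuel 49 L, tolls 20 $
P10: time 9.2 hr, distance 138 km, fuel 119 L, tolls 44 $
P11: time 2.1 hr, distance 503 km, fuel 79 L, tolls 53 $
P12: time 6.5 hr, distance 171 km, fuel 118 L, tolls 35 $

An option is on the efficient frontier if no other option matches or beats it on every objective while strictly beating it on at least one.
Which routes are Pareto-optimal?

P2, P3, P4, P6, P7, P8, P9, P11, P12

P1: dominated by P6 (time 9.5≤11.0, distance 76≤244, fuel 72≤90, tolls 7≤12).
P2: not dominated.
P3: not dominated.
P4: not dominated.
P5: dominated by P4 (time 4.6≤6.1, distance 233≤355, fuel 91≤99, tolls 7≤54).
P6: not dominated (best distance).
P7: not dominated.
P8: not dominated (best time).
P9: not dominated.
P10: dominated by P7 (time 8.8≤9.2, distance 88≤138, fuel 45≤119, tolls 20≤44).
P11: not dominated.
P12: not dominated.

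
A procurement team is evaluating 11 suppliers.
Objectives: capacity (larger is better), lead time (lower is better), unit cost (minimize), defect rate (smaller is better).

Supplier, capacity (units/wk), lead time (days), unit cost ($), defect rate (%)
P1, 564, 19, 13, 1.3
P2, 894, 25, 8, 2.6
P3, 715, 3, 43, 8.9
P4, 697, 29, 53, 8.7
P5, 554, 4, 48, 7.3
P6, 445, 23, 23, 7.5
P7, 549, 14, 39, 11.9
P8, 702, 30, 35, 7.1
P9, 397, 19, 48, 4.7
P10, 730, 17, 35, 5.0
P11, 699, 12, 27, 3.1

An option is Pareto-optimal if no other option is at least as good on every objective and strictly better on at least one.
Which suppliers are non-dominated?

P1: not dominated (best defect rate).
P2: not dominated (best capacity).
P3: not dominated (best lead time).
P4: dominated by P2 (capacity 894≥697, lead time 25≤29, unit cost 8≤53, defect rate 2.6≤8.7).
P5: not dominated.
P6: dominated by P1 (capacity 564≥445, lead time 19≤23, unit cost 13≤23, defect rate 1.3≤7.5).
P7: dominated by P11 (capacity 699≥549, lead time 12≤14, unit cost 27≤39, defect rate 3.1≤11.9).
P8: dominated by P2 (capacity 894≥702, lead time 25≤30, unit cost 8≤35, defect rate 2.6≤7.1).
P9: dominated by P1 (capacity 564≥397, lead time 19≤19, unit cost 13≤48, defect rate 1.3≤4.7).
P10: not dominated.
P11: not dominated.

P1, P2, P3, P5, P10, P11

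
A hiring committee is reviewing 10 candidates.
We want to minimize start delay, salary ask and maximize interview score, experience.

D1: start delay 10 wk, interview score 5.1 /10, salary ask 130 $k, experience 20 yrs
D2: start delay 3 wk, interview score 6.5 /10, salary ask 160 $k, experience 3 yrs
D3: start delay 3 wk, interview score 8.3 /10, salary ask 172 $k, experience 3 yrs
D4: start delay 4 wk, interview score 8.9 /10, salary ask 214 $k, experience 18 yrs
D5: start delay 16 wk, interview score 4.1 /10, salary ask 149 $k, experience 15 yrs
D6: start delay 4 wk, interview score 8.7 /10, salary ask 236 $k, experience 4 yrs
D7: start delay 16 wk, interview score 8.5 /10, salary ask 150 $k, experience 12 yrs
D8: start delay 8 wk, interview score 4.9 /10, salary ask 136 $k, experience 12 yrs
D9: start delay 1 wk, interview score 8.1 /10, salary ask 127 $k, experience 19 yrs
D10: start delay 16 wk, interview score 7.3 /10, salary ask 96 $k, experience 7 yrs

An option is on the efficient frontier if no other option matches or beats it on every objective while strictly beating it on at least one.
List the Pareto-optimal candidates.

D1, D3, D4, D7, D9, D10

D1: not dominated (best experience).
D2: dominated by D9 (start delay 1≤3, interview score 8.1≥6.5, salary ask 127≤160, experience 19≥3).
D3: not dominated.
D4: not dominated (best interview score).
D5: dominated by D1 (start delay 10≤16, interview score 5.1≥4.1, salary ask 130≤149, experience 20≥15).
D6: dominated by D4 (start delay 4≤4, interview score 8.9≥8.7, salary ask 214≤236, experience 18≥4).
D7: not dominated.
D8: dominated by D9 (start delay 1≤8, interview score 8.1≥4.9, salary ask 127≤136, experience 19≥12).
D9: not dominated (best start delay).
D10: not dominated (best salary ask).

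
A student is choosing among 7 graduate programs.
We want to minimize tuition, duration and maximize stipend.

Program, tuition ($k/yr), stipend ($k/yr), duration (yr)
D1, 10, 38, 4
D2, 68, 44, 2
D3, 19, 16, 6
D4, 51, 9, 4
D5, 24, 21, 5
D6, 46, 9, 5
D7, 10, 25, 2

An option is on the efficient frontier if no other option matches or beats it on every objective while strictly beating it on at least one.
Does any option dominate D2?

D1: worse on stipend (38 vs 44).
D3: worse on stipend (16 vs 44).
D4: worse on stipend (9 vs 44).
D5: worse on stipend (21 vs 44).
D6: worse on stipend (9 vs 44).
D7: worse on stipend (25 vs 44).
No option is at least as good as D2 on every objective and strictly better on one.

No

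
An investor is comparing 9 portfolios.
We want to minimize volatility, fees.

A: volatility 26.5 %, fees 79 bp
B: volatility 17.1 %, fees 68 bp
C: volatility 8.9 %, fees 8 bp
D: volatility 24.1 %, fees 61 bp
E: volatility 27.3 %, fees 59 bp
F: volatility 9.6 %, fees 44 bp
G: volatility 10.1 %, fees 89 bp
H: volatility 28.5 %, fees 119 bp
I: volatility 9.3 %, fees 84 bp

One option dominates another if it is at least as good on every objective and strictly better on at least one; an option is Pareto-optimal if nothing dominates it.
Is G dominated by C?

C vs G: volatility 8.9≤10.1, fees 8≤89 — C is at least as good on every objective with at least one strict improvement.

Yes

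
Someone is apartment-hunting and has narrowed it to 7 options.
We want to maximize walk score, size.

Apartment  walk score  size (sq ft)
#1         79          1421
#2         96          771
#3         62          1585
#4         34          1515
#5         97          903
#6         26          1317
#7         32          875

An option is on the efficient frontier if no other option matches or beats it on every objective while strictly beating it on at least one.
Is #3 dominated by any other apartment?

No

#1: worse on size (1421 vs 1585).
#2: worse on size (771 vs 1585).
#4: worse on walk score (34 vs 62).
#5: worse on size (903 vs 1585).
#6: worse on walk score (26 vs 62).
#7: worse on walk score (32 vs 62).
No option is at least as good as #3 on every objective and strictly better on one.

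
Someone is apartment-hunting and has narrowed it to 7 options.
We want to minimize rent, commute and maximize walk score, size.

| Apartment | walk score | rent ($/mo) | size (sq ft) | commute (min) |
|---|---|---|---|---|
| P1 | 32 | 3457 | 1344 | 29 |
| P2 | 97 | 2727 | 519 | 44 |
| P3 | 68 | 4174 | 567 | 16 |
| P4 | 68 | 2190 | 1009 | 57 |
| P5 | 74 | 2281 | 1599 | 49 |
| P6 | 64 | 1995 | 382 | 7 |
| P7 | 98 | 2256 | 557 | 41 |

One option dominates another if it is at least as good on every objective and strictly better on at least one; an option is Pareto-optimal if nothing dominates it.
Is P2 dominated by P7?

Yes

P7 vs P2: walk score 98≥97, rent 2256≤2727, size 557≥519, commute 41≤44 — P7 is at least as good on every objective with at least one strict improvement.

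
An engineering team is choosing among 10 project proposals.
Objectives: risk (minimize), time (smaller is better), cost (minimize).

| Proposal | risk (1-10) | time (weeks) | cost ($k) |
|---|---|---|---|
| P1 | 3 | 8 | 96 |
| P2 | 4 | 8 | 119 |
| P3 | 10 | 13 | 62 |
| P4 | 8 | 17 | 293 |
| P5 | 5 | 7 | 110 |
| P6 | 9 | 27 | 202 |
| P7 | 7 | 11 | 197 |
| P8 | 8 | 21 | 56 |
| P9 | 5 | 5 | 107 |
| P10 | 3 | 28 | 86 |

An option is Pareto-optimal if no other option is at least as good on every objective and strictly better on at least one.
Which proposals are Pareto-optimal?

P1: not dominated.
P2: dominated by P1 (risk 3≤4, time 8≤8, cost 96≤119).
P3: not dominated.
P4: dominated by P1 (risk 3≤8, time 8≤17, cost 96≤293).
P5: dominated by P9 (risk 5≤5, time 5≤7, cost 107≤110).
P6: dominated by P1 (risk 3≤9, time 8≤27, cost 96≤202).
P7: dominated by P1 (risk 3≤7, time 8≤11, cost 96≤197).
P8: not dominated (best cost).
P9: not dominated (best time).
P10: not dominated.

P1, P3, P8, P9, P10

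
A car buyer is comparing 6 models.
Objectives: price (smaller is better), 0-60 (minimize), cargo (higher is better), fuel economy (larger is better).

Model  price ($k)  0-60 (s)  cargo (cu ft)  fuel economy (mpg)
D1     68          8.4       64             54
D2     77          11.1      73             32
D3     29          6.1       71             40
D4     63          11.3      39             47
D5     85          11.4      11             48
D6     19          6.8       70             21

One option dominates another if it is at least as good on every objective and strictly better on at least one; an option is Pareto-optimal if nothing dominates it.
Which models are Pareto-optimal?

D1, D2, D3, D4, D6

D1: not dominated (best fuel economy).
D2: not dominated (best cargo).
D3: not dominated (best 0-60).
D4: not dominated.
D5: dominated by D1 (price 68≤85, 0-60 8.4≤11.4, cargo 64≥11, fuel economy 54≥48).
D6: not dominated (best price).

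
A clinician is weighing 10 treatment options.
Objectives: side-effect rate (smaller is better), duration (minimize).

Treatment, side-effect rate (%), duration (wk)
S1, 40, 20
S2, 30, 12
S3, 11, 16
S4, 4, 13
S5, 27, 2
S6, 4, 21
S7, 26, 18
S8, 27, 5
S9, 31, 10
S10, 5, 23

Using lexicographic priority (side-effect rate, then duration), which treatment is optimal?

First minimize side-effect rate: best is 4, kept {S4, S6}.
Then minimize duration: best is 13, kept {S4}.

S4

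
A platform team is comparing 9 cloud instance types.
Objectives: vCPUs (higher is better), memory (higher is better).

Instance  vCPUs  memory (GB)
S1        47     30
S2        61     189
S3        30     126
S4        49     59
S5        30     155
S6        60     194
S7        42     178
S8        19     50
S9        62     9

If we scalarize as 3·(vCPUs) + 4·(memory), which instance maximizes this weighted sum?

S1: 3·47 + 4·30 = 261
S2: 3·61 + 4·189 = 939
S3: 3·30 + 4·126 = 594
S4: 3·49 + 4·59 = 383
S5: 3·30 + 4·155 = 710
S6: 3·60 + 4·194 = 956
S7: 3·42 + 4·178 = 838
S8: 3·19 + 4·50 = 257
S9: 3·62 + 4·9 = 222
Highest: S6 at 956.

S6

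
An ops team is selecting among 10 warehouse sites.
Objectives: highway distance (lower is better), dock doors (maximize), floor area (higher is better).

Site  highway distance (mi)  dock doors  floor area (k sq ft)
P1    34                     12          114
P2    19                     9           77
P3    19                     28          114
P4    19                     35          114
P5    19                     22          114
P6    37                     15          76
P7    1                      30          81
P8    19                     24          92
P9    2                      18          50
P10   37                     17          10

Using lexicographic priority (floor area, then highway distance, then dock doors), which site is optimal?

P4

First maximize floor area: best is 114, kept {P1, P3, P4, P5}.
Then minimize highway distance: best is 19, kept {P3, P4, P5}.
Then maximize dock doors: best is 35, kept {P4}.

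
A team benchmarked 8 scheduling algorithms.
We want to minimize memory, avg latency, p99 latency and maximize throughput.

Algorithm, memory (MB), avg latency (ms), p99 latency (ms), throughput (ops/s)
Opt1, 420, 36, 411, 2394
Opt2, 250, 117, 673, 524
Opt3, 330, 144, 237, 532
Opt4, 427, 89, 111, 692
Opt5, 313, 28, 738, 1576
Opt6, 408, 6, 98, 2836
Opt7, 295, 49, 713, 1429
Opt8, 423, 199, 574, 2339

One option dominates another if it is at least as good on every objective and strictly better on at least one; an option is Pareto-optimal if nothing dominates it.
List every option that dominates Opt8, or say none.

Opt1, Opt6

Opt1: memory 420≤423, avg latency 36≤199, p99 latency 411≤574, throughput 2394≥2339 — dominates Opt8.
Opt6: memory 408≤423, avg latency 6≤199, p99 latency 98≤574, throughput 2836≥2339 — dominates Opt8.
Others (Opt2, Opt3, Opt4, Opt5, Opt7) are each worse than Opt8 on at least one objective.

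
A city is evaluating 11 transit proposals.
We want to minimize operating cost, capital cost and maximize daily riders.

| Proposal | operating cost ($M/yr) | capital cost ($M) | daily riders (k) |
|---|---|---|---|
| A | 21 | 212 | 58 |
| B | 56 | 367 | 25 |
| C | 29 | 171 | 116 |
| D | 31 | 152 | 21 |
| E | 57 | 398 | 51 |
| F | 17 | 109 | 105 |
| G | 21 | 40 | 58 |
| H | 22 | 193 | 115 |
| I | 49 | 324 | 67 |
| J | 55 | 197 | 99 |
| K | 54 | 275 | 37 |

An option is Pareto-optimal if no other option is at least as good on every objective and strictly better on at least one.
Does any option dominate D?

F vs D: operating cost 17≤31, capital cost 109≤152, daily riders 105≥21 — F is at least as good on every objective and strictly better on at least one, so F dominates D.

Yes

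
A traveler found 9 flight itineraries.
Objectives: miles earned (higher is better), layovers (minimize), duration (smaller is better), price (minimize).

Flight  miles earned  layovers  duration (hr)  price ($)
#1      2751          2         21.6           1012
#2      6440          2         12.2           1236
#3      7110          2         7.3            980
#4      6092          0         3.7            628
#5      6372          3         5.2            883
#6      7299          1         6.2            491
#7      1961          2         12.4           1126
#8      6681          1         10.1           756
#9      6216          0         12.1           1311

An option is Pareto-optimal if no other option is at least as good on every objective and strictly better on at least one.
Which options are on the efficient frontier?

#4, #5, #6, #9

#1: dominated by #3 (miles earned 7110≥2751, layovers 2≤2, duration 7.3≤21.6, price 980≤1012).
#2: dominated by #3 (miles earned 7110≥6440, layovers 2≤2, duration 7.3≤12.2, price 980≤1236).
#3: dominated by #6 (miles earned 7299≥7110, layovers 1≤2, duration 6.2≤7.3, price 491≤980).
#4: not dominated (best duration).
#5: not dominated.
#6: not dominated (best miles earned).
#7: dominated by #3 (miles earned 7110≥1961, layovers 2≤2, duration 7.3≤12.4, price 980≤1126).
#8: dominated by #6 (miles earned 7299≥6681, layovers 1≤1, duration 6.2≤10.1, price 491≤756).
#9: not dominated.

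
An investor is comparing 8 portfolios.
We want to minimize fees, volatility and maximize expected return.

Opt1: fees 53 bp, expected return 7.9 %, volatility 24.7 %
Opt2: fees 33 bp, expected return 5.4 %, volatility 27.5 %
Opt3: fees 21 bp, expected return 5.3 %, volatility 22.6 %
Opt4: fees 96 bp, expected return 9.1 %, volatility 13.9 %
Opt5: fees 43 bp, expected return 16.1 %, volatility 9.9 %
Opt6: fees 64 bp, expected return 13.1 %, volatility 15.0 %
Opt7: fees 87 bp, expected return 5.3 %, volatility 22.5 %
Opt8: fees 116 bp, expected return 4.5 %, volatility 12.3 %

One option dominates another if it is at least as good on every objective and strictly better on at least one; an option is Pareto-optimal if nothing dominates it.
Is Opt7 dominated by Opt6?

Yes

Opt6 vs Opt7: fees 64≤87, expected return 13.1≥5.3, volatility 15.0≤22.5 — Opt6 is at least as good on every objective with at least one strict improvement.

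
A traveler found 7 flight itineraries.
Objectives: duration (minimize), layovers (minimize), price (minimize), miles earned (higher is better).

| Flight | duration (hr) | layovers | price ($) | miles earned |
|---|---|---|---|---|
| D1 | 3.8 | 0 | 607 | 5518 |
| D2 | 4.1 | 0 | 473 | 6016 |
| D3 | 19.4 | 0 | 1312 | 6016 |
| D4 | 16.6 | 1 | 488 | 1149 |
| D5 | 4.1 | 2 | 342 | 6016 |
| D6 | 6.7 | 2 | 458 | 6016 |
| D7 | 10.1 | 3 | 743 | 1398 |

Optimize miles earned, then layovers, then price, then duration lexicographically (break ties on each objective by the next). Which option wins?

D2

First maximize miles earned: best is 6016, kept {D2, D3, D5, D6}.
Then minimize layovers: best is 0, kept {D2, D3}.
Then minimize price: best is 473, kept {D2}.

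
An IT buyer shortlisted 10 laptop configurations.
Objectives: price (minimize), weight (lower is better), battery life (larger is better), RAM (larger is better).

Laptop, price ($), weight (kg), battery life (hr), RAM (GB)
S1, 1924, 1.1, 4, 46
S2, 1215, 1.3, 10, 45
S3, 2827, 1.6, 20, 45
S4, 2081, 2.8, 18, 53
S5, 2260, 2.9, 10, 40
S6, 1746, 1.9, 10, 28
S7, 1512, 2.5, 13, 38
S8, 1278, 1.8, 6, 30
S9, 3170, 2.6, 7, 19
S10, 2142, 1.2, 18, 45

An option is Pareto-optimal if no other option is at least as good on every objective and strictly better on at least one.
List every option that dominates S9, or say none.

S2: price 1215≤3170, weight 1.3≤2.6, battery life 10≥7, RAM 45≥19 — dominates S9.
S3: price 2827≤3170, weight 1.6≤2.6, battery life 20≥7, RAM 45≥19 — dominates S9.
S6: price 1746≤3170, weight 1.9≤2.6, battery life 10≥7, RAM 28≥19 — dominates S9.
S7: price 1512≤3170, weight 2.5≤2.6, battery life 13≥7, RAM 38≥19 — dominates S9.
S10: price 2142≤3170, weight 1.2≤2.6, battery life 18≥7, RAM 45≥19 — dominates S9.
Others (S1, S4, S5, S8) are each worse than S9 on at least one objective.

S2, S3, S6, S7, S10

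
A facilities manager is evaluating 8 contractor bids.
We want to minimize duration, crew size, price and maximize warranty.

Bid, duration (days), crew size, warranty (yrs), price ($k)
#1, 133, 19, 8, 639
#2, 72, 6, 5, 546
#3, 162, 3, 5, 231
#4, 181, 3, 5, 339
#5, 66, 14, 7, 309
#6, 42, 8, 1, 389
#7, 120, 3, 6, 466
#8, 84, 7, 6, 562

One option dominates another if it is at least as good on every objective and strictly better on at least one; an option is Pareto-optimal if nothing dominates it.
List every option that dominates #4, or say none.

#3: duration 162≤181, crew size 3≤3, warranty 5≥5, price 231≤339 — dominates #4.
Others (#1, #2, #5, #6, #7, #8) are each worse than #4 on at least one objective.

#3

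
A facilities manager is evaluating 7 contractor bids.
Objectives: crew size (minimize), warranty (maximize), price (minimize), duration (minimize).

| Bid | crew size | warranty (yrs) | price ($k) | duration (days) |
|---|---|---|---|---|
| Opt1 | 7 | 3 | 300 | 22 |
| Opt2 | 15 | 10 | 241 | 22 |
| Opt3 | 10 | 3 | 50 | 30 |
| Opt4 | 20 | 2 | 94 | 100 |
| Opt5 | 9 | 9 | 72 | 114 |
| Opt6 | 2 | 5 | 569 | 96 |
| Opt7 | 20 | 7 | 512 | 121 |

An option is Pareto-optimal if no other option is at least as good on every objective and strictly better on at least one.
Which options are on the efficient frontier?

Opt1, Opt2, Opt3, Opt5, Opt6

Opt1: not dominated.
Opt2: not dominated (best warranty).
Opt3: not dominated (best price).
Opt4: dominated by Opt3 (crew size 10≤20, warranty 3≥2, price 50≤94, duration 30≤100).
Opt5: not dominated.
Opt6: not dominated (best crew size).
Opt7: dominated by Opt2 (crew size 15≤20, warranty 10≥7, price 241≤512, duration 22≤121).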